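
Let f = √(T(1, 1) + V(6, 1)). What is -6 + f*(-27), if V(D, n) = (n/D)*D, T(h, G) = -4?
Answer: -6 - 27*I*√3 ≈ -6.0 - 46.765*I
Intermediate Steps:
V(D, n) = n
f = I*√3 (f = √(-4 + 1) = √(-3) = I*√3 ≈ 1.732*I)
-6 + f*(-27) = -6 + (I*√3)*(-27) = -6 - 27*I*√3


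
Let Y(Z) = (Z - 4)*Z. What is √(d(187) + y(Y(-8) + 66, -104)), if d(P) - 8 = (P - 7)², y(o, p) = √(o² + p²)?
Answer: √(32408 + 2*√9265) ≈ 180.56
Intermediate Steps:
Y(Z) = Z*(-4 + Z) (Y(Z) = (-4 + Z)*Z = Z*(-4 + Z))
d(P) = 8 + (-7 + P)² (d(P) = 8 + (P - 7)² = 8 + (-7 + P)²)
√(d(187) + y(Y(-8) + 66, -104)) = √((8 + (-7 + 187)²) + √((-8*(-4 - 8) + 66)² + (-104)²)) = √((8 + 180²) + √((-8*(-12) + 66)² + 10816)) = √((8 + 32400) + √((96 + 66)² + 10816)) = √(32408 + √(162² + 10816)) = √(32408 + √(26244 + 10816)) = √(32408 + √37060) = √(32408 + 2*√9265)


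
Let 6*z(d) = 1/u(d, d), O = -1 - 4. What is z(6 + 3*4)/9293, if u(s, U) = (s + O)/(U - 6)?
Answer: 2/120809 ≈ 1.6555e-5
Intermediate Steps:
O = -5
u(s, U) = (-5 + s)/(-6 + U) (u(s, U) = (s - 5)/(U - 6) = (-5 + s)/(-6 + U))
z(d) = (-6 + d)/(6*(-5 + d)) (z(d) = 1/(6*(((-5 + d)/(-6 + d)))) = ((-6 + d)/(-5 + d))/6 = (-6 + d)/(6*(-5 + d)))
z(6 + 3*4)/9293 = ((-6 + (6 + 3*4))/(6*(-5 + (6 + 3*4))))/9293 = ((-6 + (6 + 12))/(6*(-5 + (6 + 12))))*(1/9293) = ((-6 + 18)/(6*(-5 + 18)))*(1/9293) = ((⅙)*12/13)*(1/9293) = ((⅙)*(1/13)*12)*(1/9293) = (2/13)*(1/9293) = 2/120809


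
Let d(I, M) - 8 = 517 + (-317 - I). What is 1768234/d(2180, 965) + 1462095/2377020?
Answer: -70004072189/78124724 ≈ -896.06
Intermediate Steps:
d(I, M) = 208 - I (d(I, M) = 8 + (517 + (-317 - I)) = 8 + (200 - I) = 208 - I)
1768234/d(2180, 965) + 1462095/2377020 = 1768234/(208 - 1*2180) + 1462095/2377020 = 1768234/(208 - 2180) + 1462095*(1/2377020) = 1768234/(-1972) + 97473/158468 = 1768234*(-1/1972) + 97473/158468 = -884117/986 + 97473/158468 = -70004072189/78124724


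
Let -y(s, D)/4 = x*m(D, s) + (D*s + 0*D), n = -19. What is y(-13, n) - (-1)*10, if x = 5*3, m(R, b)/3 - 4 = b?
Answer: 642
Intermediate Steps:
m(R, b) = 12 + 3*b
x = 15
y(s, D) = -720 - 180*s - 4*D*s (y(s, D) = -4*(15*(12 + 3*s) + (D*s + 0*D)) = -4*((180 + 45*s) + (D*s + 0)) = -4*((180 + 45*s) + D*s) = -4*(180 + 45*s + D*s) = -720 - 180*s - 4*D*s)
y(-13, n) - (-1)*10 = (-720 - 180*(-13) - 4*(-19)*(-13)) - (-1)*10 = (-720 + 2340 - 988) - 1*(-10) = 632 + 10 = 642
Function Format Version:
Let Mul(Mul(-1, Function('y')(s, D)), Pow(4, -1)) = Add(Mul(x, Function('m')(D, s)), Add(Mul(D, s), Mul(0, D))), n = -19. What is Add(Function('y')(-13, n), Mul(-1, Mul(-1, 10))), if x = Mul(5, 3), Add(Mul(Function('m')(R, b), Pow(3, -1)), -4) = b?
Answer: 642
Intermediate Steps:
Function('m')(R, b) = Add(12, Mul(3, b))
x = 15
Function('y')(s, D) = Add(-720, Mul(-180, s), Mul(-4, D, s)) (Function('y')(s, D) = Mul(-4, Add(Mul(15, Add(12, Mul(3, s))), Add(Mul(D, s), Mul(0, D)))) = Mul(-4, Add(Add(180, Mul(45, s)), Add(Mul(D, s), 0))) = Mul(-4, Add(Add(180, Mul(45, s)), Mul(D, s))) = Mul(-4, Add(180, Mul(45, s), Mul(D, s))) = Add(-720, Mul(-180, s), Mul(-4, D, s)))
Add(Function('y')(-13, n), Mul(-1, Mul(-1, 10))) = Add(Add(-720, Mul(-180, -13), Mul(-4, -19, -13)), Mul(-1, Mul(-1, 10))) = Add(Add(-720, 2340, -988), Mul(-1, -10)) = Add(632, 10) = 642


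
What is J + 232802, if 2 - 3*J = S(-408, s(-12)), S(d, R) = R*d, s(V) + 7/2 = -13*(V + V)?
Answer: 824276/3 ≈ 2.7476e+5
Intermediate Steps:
s(V) = -7/2 - 26*V (s(V) = -7/2 - 13*(V + V) = -7/2 - 26*V)
J = 125870/3 (J = ⅔ - (-7/2 - 26*(-12))*(-408)/3 = ⅔ - (-7/2 + 312)*(-408)/3 = ⅔ - 617*(-408)/6 = ⅔ - ⅓*(-125868) = ⅔ + 41956 = 125870/3 ≈ 41957.)
J + 232802 = 125870/3 + 232802 = 824276/3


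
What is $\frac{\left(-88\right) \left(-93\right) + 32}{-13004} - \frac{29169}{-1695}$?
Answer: $\frac{30448963}{1836815} \approx 16.577$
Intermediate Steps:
$\frac{\left(-88\right) \left(-93\right) + 32}{-13004} - \frac{29169}{-1695} = \left(8184 + 32\right) \left(- \frac{1}{13004}\right) - - \frac{9723}{565} = 8216 \left(- \frac{1}{13004}\right) + \frac{9723}{565} = - \frac{2054}{3251} + \frac{9723}{565} = \frac{30448963}{1836815}$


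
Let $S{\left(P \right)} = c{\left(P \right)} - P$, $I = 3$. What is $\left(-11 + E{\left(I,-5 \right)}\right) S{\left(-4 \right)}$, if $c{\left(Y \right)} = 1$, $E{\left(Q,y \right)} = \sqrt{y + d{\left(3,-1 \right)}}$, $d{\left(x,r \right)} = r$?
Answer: $-55 + 5 i \sqrt{6} \approx -55.0 + 12.247 i$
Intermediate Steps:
$E{\left(Q,y \right)} = \sqrt{-1 + y}$ ($E{\left(Q,y \right)} = \sqrt{y - 1} = \sqrt{-1 + y}$)
$S{\left(P \right)} = 1 - P$
$\left(-11 + E{\left(I,-5 \right)}\right) S{\left(-4 \right)} = \left(-11 + \sqrt{-1 - 5}\right) \left(1 - -4\right) = \left(-11 + \sqrt{-6}\right) \left(1 + 4\right) = \left(-11 + i \sqrt{6}\right) 5 = -55 + 5 i \sqrt{6}$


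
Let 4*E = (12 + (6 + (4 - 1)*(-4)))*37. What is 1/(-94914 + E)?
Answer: -2/189717 ≈ -1.0542e-5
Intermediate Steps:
E = 111/2 (E = ((12 + (6 + (4 - 1)*(-4)))*37)/4 = ((12 + (6 + 3*(-4)))*37)/4 = ((12 + (6 - 12))*37)/4 = ((12 - 6)*37)/4 = (6*37)/4 = (¼)*222 = 111/2 ≈ 55.500)
1/(-94914 + E) = 1/(-94914 + 111/2) = 1/(-189717/2) = -2/189717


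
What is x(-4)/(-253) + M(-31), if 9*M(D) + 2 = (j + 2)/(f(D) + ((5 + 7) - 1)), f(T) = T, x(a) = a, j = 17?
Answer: -14207/45540 ≈ -0.31197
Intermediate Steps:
M(D) = -2/9 + 19/(9*(11 + D)) (M(D) = -2/9 + ((17 + 2)/(D + ((5 + 7) - 1)))/9 = -2/9 + (19/(D + (12 - 1)))/9 = -2/9 + (19/(D + 11))/9 = -2/9 + (19/(11 + D))/9 = -2/9 + 19/(9*(11 + D)))
x(-4)/(-253) + M(-31) = -4/(-253) + (-3 - 2*(-31))/(9*(11 - 31)) = -1/253*(-4) + (1/9)*(-3 + 62)/(-20) = 4/253 + (1/9)*(-1/20)*59 = 4/253 - 59/180 = -14207/45540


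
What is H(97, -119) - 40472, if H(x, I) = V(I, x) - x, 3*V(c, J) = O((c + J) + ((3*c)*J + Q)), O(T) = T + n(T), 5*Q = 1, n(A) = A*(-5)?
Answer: 84481/15 ≈ 5632.1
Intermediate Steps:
n(A) = -5*A
Q = ⅕ (Q = (⅕)*1 = ⅕ ≈ 0.20000)
O(T) = -4*T (O(T) = T - 5*T = -4*T)
V(c, J) = -4/15 - 4*J/3 - 4*c/3 - 4*J*c (V(c, J) = (-4*((c + J) + ((3*c)*J + ⅕)))/3 = (-4*((J + c) + (3*J*c + ⅕)))/3 = (-4*((J + c) + (⅕ + 3*J*c)))/3 = (-4*(⅕ + J + c + 3*J*c))/3 = (-⅘ - 4*J - 4*c - 12*J*c)/3 = -4/15 - 4*J/3 - 4*c/3 - 4*J*c)
H(x, I) = -4/15 - 7*x/3 - 4*I/3 - 4*I*x (H(x, I) = (-4/15 - 4*x/3 - 4*I/3 - 4*x*I) - x = (-4/15 - 4*x/3 - 4*I/3 - 4*I*x) - x = (-4/15 - 4*I/3 - 4*x/3 - 4*I*x) - x = -4/15 - 7*x/3 - 4*I/3 - 4*I*x)
H(97, -119) - 40472 = (-4/15 - 7/3*97 - 4/3*(-119) - 4*(-119)*97) - 40472 = (-4/15 - 679/3 + 476/3 + 46172) - 40472 = 691561/15 - 40472 = 84481/15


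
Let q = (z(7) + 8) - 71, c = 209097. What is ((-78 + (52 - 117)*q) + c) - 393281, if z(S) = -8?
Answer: -179647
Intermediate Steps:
q = -71 (q = (-8 + 8) - 71 = 0 - 71 = -71)
((-78 + (52 - 117)*q) + c) - 393281 = ((-78 + (52 - 117)*(-71)) + 209097) - 393281 = ((-78 - 65*(-71)) + 209097) - 393281 = ((-78 + 4615) + 209097) - 393281 = (4537 + 209097) - 393281 = 213634 - 393281 = -179647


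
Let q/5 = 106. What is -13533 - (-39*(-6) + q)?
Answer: -14297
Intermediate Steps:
q = 530 (q = 5*106 = 530)
-13533 - (-39*(-6) + q) = -13533 - (-39*(-6) + 530) = -13533 - (234 + 530) = -13533 - 1*764 = -13533 - 764 = -14297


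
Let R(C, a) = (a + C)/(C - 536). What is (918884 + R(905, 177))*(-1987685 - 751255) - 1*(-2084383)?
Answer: -309563213049331/123 ≈ -2.5168e+12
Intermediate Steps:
R(C, a) = (C + a)/(-536 + C)
(918884 + R(905, 177))*(-1987685 - 751255) - 1*(-2084383) = (918884 + (905 + 177)/(-536 + 905))*(-1987685 - 751255) - 1*(-2084383) = (918884 + 1082/369)*(-2738940) + 2084383 = (339069278/369)*(-2738940) + 2084383 = -309563469428440/123 + 2084383 = -309563213049331/123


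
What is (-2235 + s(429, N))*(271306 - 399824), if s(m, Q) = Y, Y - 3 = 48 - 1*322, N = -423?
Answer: 322066108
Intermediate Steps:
Y = -271 (Y = 3 + (48 - 1*322) = 3 + (48 - 322) = 3 - 274 = -271)
s(m, Q) = -271
(-2235 + s(429, N))*(271306 - 399824) = (-2235 - 271)*(271306 - 399824) = -2506*(-128518) = 322066108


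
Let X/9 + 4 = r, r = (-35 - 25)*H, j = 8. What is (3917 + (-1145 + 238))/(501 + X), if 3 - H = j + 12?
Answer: 602/1929 ≈ 0.31208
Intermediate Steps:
H = -17 (H = 3 - (8 + 12) = 3 - 1*20 = 3 - 20 = -17)
r = 1020 (r = (-35 - 25)*(-17) = -60*(-17) = 1020)
X = 9144 (X = -36 + 9*1020 = -36 + 9180 = 9144)
(3917 + (-1145 + 238))/(501 + X) = (3917 + (-1145 + 238))/(501 + 9144) = (3917 - 907)/9645 = 3010*(1/9645) = 602/1929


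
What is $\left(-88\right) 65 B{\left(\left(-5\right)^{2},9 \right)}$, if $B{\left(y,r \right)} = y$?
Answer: $-143000$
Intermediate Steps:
$\left(-88\right) 65 B{\left(\left(-5\right)^{2},9 \right)} = \left(-88\right) 65 \left(-5\right)^{2} = \left(-5720\right) 25 = -143000$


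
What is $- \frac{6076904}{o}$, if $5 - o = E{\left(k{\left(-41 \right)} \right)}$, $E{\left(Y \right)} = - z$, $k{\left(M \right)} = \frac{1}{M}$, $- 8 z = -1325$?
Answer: $- \frac{48615232}{1365} \approx -35616.0$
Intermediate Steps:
$z = \frac{1325}{8}$ ($z = \left(- \frac{1}{8}\right) \left(-1325\right) = \frac{1325}{8} \approx 165.63$)
$E{\left(Y \right)} = - \frac{1325}{8}$ ($E{\left(Y \right)} = \left(-1\right) \frac{1325}{8} = - \frac{1325}{8}$)
$o = \frac{1365}{8}$ ($o = 5 - - \frac{1325}{8} = 5 + \frac{1325}{8} = \frac{1365}{8} \approx 170.63$)
$- \frac{6076904}{o} = - \frac{6076904}{\frac{1365}{8}} = \left(-6076904\right) \frac{8}{1365} = - \frac{48615232}{1365}$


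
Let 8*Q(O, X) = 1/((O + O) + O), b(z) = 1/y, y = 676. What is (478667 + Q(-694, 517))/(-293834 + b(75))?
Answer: -1347382506119/827102744412 ≈ -1.6290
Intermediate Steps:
b(z) = 1/676
Q(O, X) = 1/(24*O) (Q(O, X) = 1/(8*((O + O) + O)) = 1/(8*(2*O + O)) = 1/(8*((3*O))) = (1/(3*O))/8 = 1/(24*O))
(478667 + Q(-694, 517))/(-293834 + b(75)) = (478667 + (1/24)/(-694))/(-293834 + 1/676) = (478667 + (1/24)*(-1/694))/(-198631783/676) = (478667 - 1/16656)*(-676/198631783) = (7972677551/16656)*(-676/198631783) = -1347382506119/827102744412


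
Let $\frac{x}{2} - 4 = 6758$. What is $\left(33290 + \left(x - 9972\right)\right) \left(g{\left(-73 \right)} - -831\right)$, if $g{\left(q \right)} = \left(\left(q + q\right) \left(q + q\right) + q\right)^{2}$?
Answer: $16625537550960$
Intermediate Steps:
$x = 13524$ ($x = 8 + 2 \cdot 6758 = 8 + 13516 = 13524$)
$g{\left(q \right)} = \left(q + 4 q^{2}\right)^{2}$ ($g{\left(q \right)} = \left(2 q 2 q + q\right)^{2} = \left(4 q^{2} + q\right)^{2} = \left(q + 4 q^{2}\right)^{2}$)
$\left(33290 + \left(x - 9972\right)\right) \left(g{\left(-73 \right)} - -831\right) = \left(33290 + \left(13524 - 9972\right)\right) \left(\left(-73\right)^{2} \left(1 + 4 \left(-73\right)\right)^{2} - -831\right) = \left(33290 + 3552\right) \left(5329 \left(1 - 292\right)^{2} + \left(-8964 + 9795\right)\right) = 36842 \left(5329 \left(-291\right)^{2} + 831\right) = 36842 \left(5329 \cdot 84681 + 831\right) = 36842 \left(451265049 + 831\right) = 36842 \cdot 451265880 = 16625537550960$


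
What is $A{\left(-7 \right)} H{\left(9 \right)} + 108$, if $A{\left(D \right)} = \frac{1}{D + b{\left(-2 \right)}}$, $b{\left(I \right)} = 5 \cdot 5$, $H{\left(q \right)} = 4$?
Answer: $\frac{974}{9} \approx 108.22$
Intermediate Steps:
$b{\left(I \right)} = 25$
$A{\left(D \right)} = \frac{1}{25 + D}$ ($A{\left(D \right)} = \frac{1}{D + 25} = \frac{1}{25 + D}$)
$A{\left(-7 \right)} H{\left(9 \right)} + 108 = \frac{1}{25 - 7} \cdot 4 + 108 = \frac{1}{18} \cdot 4 + 108 = \frac{2}{9} + 108 = \frac{974}{9}$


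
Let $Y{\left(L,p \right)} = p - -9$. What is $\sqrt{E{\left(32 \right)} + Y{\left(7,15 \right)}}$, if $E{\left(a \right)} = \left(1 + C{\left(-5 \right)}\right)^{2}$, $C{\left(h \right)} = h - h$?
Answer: $5$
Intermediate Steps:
$C{\left(h \right)} = 0$
$Y{\left(L,p \right)} = 9 + p$ ($Y{\left(L,p \right)} = p + 9 = 9 + p$)
$E{\left(a \right)} = 1$ ($E{\left(a \right)} = \left(1 + 0\right)^{2} = 1^{2} = 1$)
$\sqrt{E{\left(32 \right)} + Y{\left(7,15 \right)}} = \sqrt{1 + \left(9 + 15\right)} = \sqrt{1 + 24} = \sqrt{25} = 5$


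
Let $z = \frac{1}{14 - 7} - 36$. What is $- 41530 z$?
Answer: $\frac{10424030}{7} \approx 1.4891 \cdot 10^{6}$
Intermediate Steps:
$z = - \frac{251}{7}$ ($z = \frac{1}{7} - 36 = - \frac{251}{7} \approx -35.857$)
$- 41530 z = \left(-41530\right) \left(- \frac{251}{7}\right) = \frac{10424030}{7}$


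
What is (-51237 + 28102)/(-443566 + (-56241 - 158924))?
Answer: 23135/658731 ≈ 0.035121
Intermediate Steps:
(-51237 + 28102)/(-443566 + (-56241 - 158924)) = -23135/(-443566 - 215165) = -23135/(-658731) = -23135*(-1/658731) = 23135/658731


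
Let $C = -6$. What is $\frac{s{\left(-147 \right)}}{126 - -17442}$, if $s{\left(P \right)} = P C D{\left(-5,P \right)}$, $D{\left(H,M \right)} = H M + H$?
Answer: $\frac{17885}{488} \approx 36.65$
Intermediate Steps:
$D{\left(H,M \right)} = H + H M$
$s{\left(P \right)} = - 6 P \left(-5 - 5 P\right)$ ($s{\left(P \right)} = P \left(-6\right) \left(- 5 \left(1 + P\right)\right) = - 6 P \left(-5 - 5 P\right)$)
$\frac{s{\left(-147 \right)}}{126 - -17442} = \frac{30 \left(-147\right) \left(1 - 147\right)}{126 - -17442} = \frac{30 \left(-147\right) \left(-146\right)}{126 + 17442} = \frac{643860}{17568} = 643860 \cdot \frac{1}{17568} = \frac{17885}{488}$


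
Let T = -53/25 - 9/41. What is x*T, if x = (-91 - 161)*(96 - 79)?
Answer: 10273032/1025 ≈ 10022.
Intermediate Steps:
x = -4284 (x = -252*17 = -4284)
T = -2398/1025 (T = -53*1/25 - 9*1/41 = -53/25 - 9/41 = -2398/1025 ≈ -2.3395)
x*T = -4284*(-2398/1025) = 10273032/1025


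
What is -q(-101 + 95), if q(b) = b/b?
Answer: -1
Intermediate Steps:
q(b) = 1
-q(-101 + 95) = -1*1 = -1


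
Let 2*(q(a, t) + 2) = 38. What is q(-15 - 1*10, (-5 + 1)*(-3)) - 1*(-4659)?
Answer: 4676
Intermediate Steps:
q(a, t) = 17 (q(a, t) = -2 + (1/2)*38 = -2 + 19 = 17)
q(-15 - 1*10, (-5 + 1)*(-3)) - 1*(-4659) = 17 - 1*(-4659) = 17 + 4659 = 4676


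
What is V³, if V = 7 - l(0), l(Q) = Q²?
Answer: 343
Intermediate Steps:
V = 7 (V = 7 - 1*0² = 7 - 1*0 = 7 + 0 = 7)
V³ = 7³ = 343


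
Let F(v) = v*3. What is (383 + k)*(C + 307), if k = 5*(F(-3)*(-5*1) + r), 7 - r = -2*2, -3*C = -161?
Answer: 239122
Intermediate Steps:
C = 161/3 (C = -1/3*(-161) = 161/3 ≈ 53.667)
r = 11 (r = 7 - (-2)*2 = 7 - 1*(-4) = 7 + 4 = 11)
F(v) = 3*v
k = 280 (k = 5*((3*(-3))*(-5*1) + 11) = 5*(-9*(-5) + 11) = 5*(45 + 11) = 5*56 = 280)
(383 + k)*(C + 307) = (383 + 280)*(161/3 + 307) = 663*(1082/3) = 239122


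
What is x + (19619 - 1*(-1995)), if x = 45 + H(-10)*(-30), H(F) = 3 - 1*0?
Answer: 21569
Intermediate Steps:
H(F) = 3 (H(F) = 3 + 0 = 3)
x = -45 (x = 45 + 3*(-30) = 45 - 90 = -45)
x + (19619 - 1*(-1995)) = -45 + (19619 - 1*(-1995)) = -45 + (19619 + 1995) = -45 + 21614 = 21569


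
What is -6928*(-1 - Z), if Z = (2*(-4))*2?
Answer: -103920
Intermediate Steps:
Z = -16 (Z = -8*2 = -16)
-6928*(-1 - Z) = -6928*(-1 - 1*(-16)) = -6928*(-1 + 16) = -6928*15 = -103920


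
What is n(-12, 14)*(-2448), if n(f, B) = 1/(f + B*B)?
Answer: -306/23 ≈ -13.304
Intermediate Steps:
n(f, B) = 1/(f + B²)
n(-12, 14)*(-2448) = -2448/(-12 + 14²) = -2448/(-12 + 196) = -2448/184 = (1/184)*(-2448) = -306/23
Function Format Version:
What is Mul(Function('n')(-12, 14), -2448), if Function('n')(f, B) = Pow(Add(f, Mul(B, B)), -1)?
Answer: Rational(-306, 23) ≈ -13.304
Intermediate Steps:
Function('n')(f, B) = Pow(Add(f, Pow(B, 2)), -1)
Mul(Function('n')(-12, 14), -2448) = Mul(Pow(Add(-12, Pow(14, 2)), -1), -2448) = Mul(Pow(Add(-12, 196), -1), -2448) = Mul(Pow(184, -1), -2448) = Mul(Rational(1, 184), -2448) = Rational(-306, 23)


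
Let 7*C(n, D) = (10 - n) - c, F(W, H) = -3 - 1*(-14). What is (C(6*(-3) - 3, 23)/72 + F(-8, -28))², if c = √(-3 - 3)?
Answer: (5575 - I*√6)²/254016 ≈ 122.36 - 0.10752*I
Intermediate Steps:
F(W, H) = 11 (F(W, H) = -3 + 14 = 11)
c = I*√6 (c = √(-6) = I*√6 ≈ 2.4495*I)
C(n, D) = 10/7 - n/7 - I*√6/7 (C(n, D) = ((10 - n) - I*√6)/7 = (10 - n - I*√6)/7 = 10/7 - n/7 - I*√6/7)
(C(6*(-3) - 3, 23)/72 + F(-8, -28))² = ((10/7 - (6*(-3) - 3)/7 - I*√6/7)/72 + 11)² = ((10/7 - (-18 - 3)/7 - I*√6/7)*(1/72) + 11)² = ((10/7 - ⅐*(-21) - I*√6/7)*(1/72) + 11)² = ((10/7 + 3 - I*√6/7)*(1/72) + 11)² = ((31/7 - I*√6/7)*(1/72) + 11)² = ((31/504 - I*√6/504) + 11)² = (5575/504 - I*√6/504)²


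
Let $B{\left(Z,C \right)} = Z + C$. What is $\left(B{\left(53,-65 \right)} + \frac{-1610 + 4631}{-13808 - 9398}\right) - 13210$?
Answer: $- \frac{306832753}{23206} \approx -13222.0$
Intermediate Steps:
$B{\left(Z,C \right)} = C + Z$
$\left(B{\left(53,-65 \right)} + \frac{-1610 + 4631}{-13808 - 9398}\right) - 13210 = \left(\left(-65 + 53\right) + \frac{-1610 + 4631}{-13808 - 9398}\right) - 13210 = \left(-12 + \frac{3021}{-23206}\right) - 13210 = \left(-12 + 3021 \left(- \frac{1}{23206}\right)\right) - 13210 = \left(-12 - \frac{3021}{23206}\right) - 13210 = - \frac{281493}{23206} - 13210 = - \frac{306832753}{23206}$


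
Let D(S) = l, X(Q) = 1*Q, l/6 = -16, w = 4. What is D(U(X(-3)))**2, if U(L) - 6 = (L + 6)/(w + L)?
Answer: 9216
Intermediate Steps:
l = -96 (l = 6*(-16) = -96)
X(Q) = Q
U(L) = 6 + (6 + L)/(4 + L) (U(L) = 6 + (L + 6)/(4 + L) = 6 + (6 + L)/(4 + L))
D(S) = -96
D(U(X(-3)))**2 = (-96)**2 = 9216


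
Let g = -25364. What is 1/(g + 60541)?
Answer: 1/35177 ≈ 2.8428e-5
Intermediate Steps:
1/(g + 60541) = 1/(-25364 + 60541) = 1/35177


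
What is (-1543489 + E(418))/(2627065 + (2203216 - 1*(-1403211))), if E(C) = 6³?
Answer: -1543273/6233492 ≈ -0.24758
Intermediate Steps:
E(C) = 216
(-1543489 + E(418))/(2627065 + (2203216 - 1*(-1403211))) = (-1543489 + 216)/(2627065 + (2203216 - 1*(-1403211))) = -1543273/(2627065 + (2203216 + 1403211)) = -1543273/(2627065 + 3606427) = -1543273/6233492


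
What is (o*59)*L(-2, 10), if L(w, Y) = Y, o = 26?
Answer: 15340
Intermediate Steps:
(o*59)*L(-2, 10) = (26*59)*10 = 1534*10 = 15340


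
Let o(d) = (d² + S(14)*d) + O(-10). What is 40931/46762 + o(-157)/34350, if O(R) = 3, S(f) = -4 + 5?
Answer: 42523584/26771245 ≈ 1.5884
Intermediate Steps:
S(f) = 1
o(d) = 3 + d + d² (o(d) = (d² + 1*d) + 3 = (d² + d) + 3 = (d + d²) + 3 = 3 + d + d²)
40931/46762 + o(-157)/34350 = 40931/46762 + (3 - 157 + (-157)²)/34350 = 40931*(1/46762) + (3 - 157 + 24649)*(1/34350) = 40931/46762 + 24495*(1/34350) = 40931/46762 + 1633/2290 = 42523584/26771245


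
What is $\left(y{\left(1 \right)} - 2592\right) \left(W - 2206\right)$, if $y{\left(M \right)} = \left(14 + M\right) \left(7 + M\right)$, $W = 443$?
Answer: $4358136$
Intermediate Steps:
$y{\left(M \right)} = \left(7 + M\right) \left(14 + M\right)$
$\left(y{\left(1 \right)} - 2592\right) \left(W - 2206\right) = \left(\left(98 + 1^{2} + 21 \cdot 1\right) - 2592\right) \left(443 - 2206\right) = \left(\left(98 + 1 + 21\right) - 2592\right) \left(-1763\right) = \left(120 - 2592\right) \left(-1763\right) = \left(-2472\right) \left(-1763\right) = 4358136$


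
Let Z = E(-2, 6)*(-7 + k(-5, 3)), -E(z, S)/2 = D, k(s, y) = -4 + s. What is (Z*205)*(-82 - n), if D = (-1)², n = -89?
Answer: 45920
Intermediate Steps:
D = 1
E(z, S) = -2 (E(z, S) = -2*1 = -2)
Z = 32 (Z = -2*(-7 + (-4 - 5)) = -2*(-7 - 9) = -2*(-16) = 32)
(Z*205)*(-82 - n) = (32*205)*(-82 - 1*(-89)) = 6560*(-82 + 89) = 6560*7 = 45920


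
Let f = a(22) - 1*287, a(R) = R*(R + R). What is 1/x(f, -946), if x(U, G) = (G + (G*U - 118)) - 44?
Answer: -1/645334 ≈ -1.5496e-6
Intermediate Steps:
a(R) = 2*R**2 (a(R) = R*(2*R) = 2*R**2)
f = 681 (f = 2*22**2 - 1*287 = 2*484 - 287 = 968 - 287 = 681)
x(U, G) = -162 + G + G*U (x(U, G) = (G + (-118 + G*U)) - 44 = (-118 + G + G*U) - 44 = -162 + G + G*U)
1/x(f, -946) = 1/(-162 - 946 - 946*681) = 1/(-162 - 946 - 644226) = 1/(-645334) = -1/645334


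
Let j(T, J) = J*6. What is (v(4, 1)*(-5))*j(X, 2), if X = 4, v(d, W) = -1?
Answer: 60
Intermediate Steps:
j(T, J) = 6*J
(v(4, 1)*(-5))*j(X, 2) = (-1*(-5))*(6*2) = 5*12 = 60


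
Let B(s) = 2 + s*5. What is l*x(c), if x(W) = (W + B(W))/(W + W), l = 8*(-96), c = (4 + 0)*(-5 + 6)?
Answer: -2496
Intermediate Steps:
B(s) = 2 + 5*s
c = 4 (c = 4*1 = 4)
l = -768
x(W) = (2 + 6*W)/(2*W) (x(W) = (W + (2 + 5*W))/(W + W) = (2 + 6*W)/((2*W)) = (2 + 6*W)*(1/(2*W)) = (2 + 6*W)/(2*W))
l*x(c) = -768*(3 + 1/4) = -768*(3 + ¼) = -768*13/4 = -2496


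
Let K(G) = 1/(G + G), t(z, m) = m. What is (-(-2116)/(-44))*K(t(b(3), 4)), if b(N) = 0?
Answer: -529/88 ≈ -6.0114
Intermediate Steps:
K(G) = 1/(2*G)
(-(-2116)/(-44))*K(t(b(3), 4)) = (-(-2116)/(-44))*((1/2)/4) = (-(-2116)*(-1)/44)*((1/2)*(1/4)) = -46*23/22*(1/8) = -529/11*1/8 = -529/88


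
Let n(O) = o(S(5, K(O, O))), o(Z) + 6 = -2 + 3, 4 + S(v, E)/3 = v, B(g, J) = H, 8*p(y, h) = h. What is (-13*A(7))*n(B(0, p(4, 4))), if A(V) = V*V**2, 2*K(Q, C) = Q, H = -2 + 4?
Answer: 22295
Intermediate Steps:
H = 2
p(y, h) = h/8
K(Q, C) = Q/2
B(g, J) = 2
S(v, E) = -12 + 3*v
o(Z) = -5 (o(Z) = -6 + (-2 + 3) = -6 + 1 = -5)
n(O) = -5
A(V) = V**3
(-13*A(7))*n(B(0, p(4, 4))) = -13*7**3*(-5) = -13*343*(-5) = -4459*(-5) = 22295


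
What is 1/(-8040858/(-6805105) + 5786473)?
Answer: 6805105/39377564385523 ≈ 1.7282e-7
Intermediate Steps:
1/(-8040858/(-6805105) + 5786473) = 1/(-8040858*(-1/6805105) + 5786473) = 1/(8040858/6805105 + 5786473) = 1/(39377564385523/6805105) = 6805105/39377564385523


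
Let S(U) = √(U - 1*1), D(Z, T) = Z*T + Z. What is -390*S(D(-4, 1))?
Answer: -1170*I ≈ -1170.0*I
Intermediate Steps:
D(Z, T) = Z + T*Z (D(Z, T) = T*Z + Z = Z + T*Z)
S(U) = √(-1 + U) (S(U) = √(U - 1) = √(-1 + U))
-390*S(D(-4, 1)) = -390*√(-1 - 4*(1 + 1)) = -390*√(-1 - 4*2) = -390*√(-1 - 8) = -1170*I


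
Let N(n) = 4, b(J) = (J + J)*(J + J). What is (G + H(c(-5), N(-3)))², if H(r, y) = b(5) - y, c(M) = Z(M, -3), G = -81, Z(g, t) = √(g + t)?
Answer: 225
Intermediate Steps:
b(J) = 4*J² (b(J) = (2*J)*(2*J) = 4*J²)
c(M) = √(-3 + M) (c(M) = √(M - 3) = √(-3 + M))
H(r, y) = 100 - y (H(r, y) = 4*5² - y = 4*25 - y = 100 - y)
(G + H(c(-5), N(-3)))² = (-81 + (100 - 1*4))² = (-81 + (100 - 4))² = (-81 + 96)² = 15² = 225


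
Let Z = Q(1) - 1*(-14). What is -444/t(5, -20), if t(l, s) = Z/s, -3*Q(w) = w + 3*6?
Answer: 26640/23 ≈ 1158.3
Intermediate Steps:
Q(w) = -6 - w/3 (Q(w) = -(w + 3*6)/3 = -(w + 18)/3 = -(18 + w)/3 = -6 - w/3)
Z = 23/3 (Z = (-6 - 1/3*1) - 1*(-14) = (-6 - 1/3) + 14 = -19/3 + 14 = 23/3 ≈ 7.6667)
t(l, s) = 23/(3*s)
-444/t(5, -20) = -444/((23/3)/(-20)) = -444/((23/3)*(-1/20)) = -444/(-23/60) = -444*(-60/23) = 26640/23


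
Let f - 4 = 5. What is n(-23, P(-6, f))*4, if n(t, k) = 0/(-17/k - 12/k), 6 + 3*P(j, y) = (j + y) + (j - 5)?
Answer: 0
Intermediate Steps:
f = 9 (f = 4 + 5 = 9)
P(j, y) = -11/3 + y/3 + 2*j/3 (P(j, y) = -2 + ((j + y) + (j - 5))/3 = -2 + ((j + y) + (-5 + j))/3 = -2 + (-5 + y + 2*j)/3 = -2 + (-5/3 + y/3 + 2*j/3) = -11/3 + y/3 + 2*j/3)
n(t, k) = 0 (n(t, k) = 0/((-29/k)) = 0*(-k/29) = 0)
n(-23, P(-6, f))*4 = 0*4 = 0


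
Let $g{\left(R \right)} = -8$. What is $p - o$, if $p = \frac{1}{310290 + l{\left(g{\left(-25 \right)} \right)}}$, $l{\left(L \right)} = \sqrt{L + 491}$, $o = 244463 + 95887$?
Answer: $- \frac{10922952796245220}{32093294539} - \frac{\sqrt{483}}{96279883617} \approx -3.4035 \cdot 10^{5}$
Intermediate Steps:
$o = 340350$
$l{\left(L \right)} = \sqrt{491 + L}$
$p = \frac{1}{310290 + \sqrt{483}}$ ($p = \frac{1}{310290 + \sqrt{491 - 8}} = \frac{1}{310290 + \sqrt{483}} \approx 3.2226 \cdot 10^{-6}$)
$p - o = \left(\frac{103430}{32093294539} - \frac{\sqrt{483}}{96279883617}\right) - 340350 = - \frac{10922952796245220}{32093294539} - \frac{\sqrt{483}}{96279883617}$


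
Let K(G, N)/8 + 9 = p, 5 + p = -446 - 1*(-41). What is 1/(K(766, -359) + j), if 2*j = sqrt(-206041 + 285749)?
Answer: -3352/11215977 - sqrt(19927)/11215977 ≈ -0.00031145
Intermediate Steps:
j = sqrt(19927) (j = sqrt(-206041 + 285749)/2 = sqrt(79708)/2 = (2*sqrt(19927))/2 = sqrt(19927) ≈ 141.16)
p = -410 (p = -5 + (-446 - 1*(-41)) = -5 + (-446 + 41) = -5 - 405 = -410)
K(G, N) = -3352 (K(G, N) = -72 + 8*(-410) = -72 - 3280 = -3352)
1/(K(766, -359) + j) = 1/(-3352 + sqrt(19927))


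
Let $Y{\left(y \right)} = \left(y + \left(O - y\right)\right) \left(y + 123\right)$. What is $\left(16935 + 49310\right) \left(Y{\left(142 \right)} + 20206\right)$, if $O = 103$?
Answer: $3146703745$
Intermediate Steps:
$Y{\left(y \right)} = 12669 + 103 y$ ($Y{\left(y \right)} = \left(y - \left(-103 + y\right)\right) \left(y + 123\right) = 103 \left(123 + y\right) = 12669 + 103 y$)
$\left(16935 + 49310\right) \left(Y{\left(142 \right)} + 20206\right) = \left(16935 + 49310\right) \left(\left(12669 + 103 \cdot 142\right) + 20206\right) = 66245 \left(\left(12669 + 14626\right) + 20206\right) = 66245 \left(27295 + 20206\right) = 66245 \cdot 47501 = 3146703745$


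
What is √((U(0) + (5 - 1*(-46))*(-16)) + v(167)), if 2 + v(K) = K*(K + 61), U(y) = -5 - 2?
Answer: 3*√4139 ≈ 193.01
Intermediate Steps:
U(y) = -7
v(K) = -2 + K*(61 + K) (v(K) = -2 + K*(K + 61) = -2 + K*(61 + K))
√((U(0) + (5 - 1*(-46))*(-16)) + v(167)) = √((-7 + (5 - 1*(-46))*(-16)) + (-2 + 167² + 61*167)) = √((-7 + (5 + 46)*(-16)) + (-2 + 27889 + 10187)) = √((-7 + 51*(-16)) + 38074) = √((-7 - 816) + 38074) = √(-823 + 38074) = √37251 = 3*√4139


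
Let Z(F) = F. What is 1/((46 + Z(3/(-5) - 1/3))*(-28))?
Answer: -15/18928 ≈ -0.00079248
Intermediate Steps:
1/((46 + Z(3/(-5) - 1/3))*(-28)) = 1/((46 + (3/(-5) - 1/3))*(-28)) = 1/((46 + (3*(-1/5) - 1*1/3))*(-28)) = 1/((46 + (-3/5 - 1/3))*(-28)) = 1/((46 - 14/15)*(-28)) = 1/((676/15)*(-28)) = 1/(-18928/15) = -15/18928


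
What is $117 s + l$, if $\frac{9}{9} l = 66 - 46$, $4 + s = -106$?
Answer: $-12850$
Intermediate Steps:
$s = -110$ ($s = -4 - 106 = -110$)
$l = 20$ ($l = 66 - 46 = 20$)
$117 s + l = 117 \left(-110\right) + 20 = -12870 + 20 = -12850$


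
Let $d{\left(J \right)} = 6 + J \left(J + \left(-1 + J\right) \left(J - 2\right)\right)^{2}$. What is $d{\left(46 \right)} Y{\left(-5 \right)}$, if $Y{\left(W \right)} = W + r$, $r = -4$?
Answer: $-1699335918$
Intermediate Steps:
$Y{\left(W \right)} = -4 + W$ ($Y{\left(W \right)} = W - 4 = -4 + W$)
$d{\left(J \right)} = 6 + J \left(J + \left(-1 + J\right) \left(-2 + J\right)\right)^{2}$
$d{\left(46 \right)} Y{\left(-5 \right)} = \left(6 + 46 \left(2 + 46^{2} - 92\right)^{2}\right) \left(-4 - 5\right) = \left(6 + 46 \left(2 + 2116 - 92\right)^{2}\right) \left(-9\right) = \left(6 + 46 \cdot 2026^{2}\right) \left(-9\right) = \left(6 + 46 \cdot 4104676\right) \left(-9\right) = \left(6 + 188815096\right) \left(-9\right) = 188815102 \left(-9\right) = -1699335918$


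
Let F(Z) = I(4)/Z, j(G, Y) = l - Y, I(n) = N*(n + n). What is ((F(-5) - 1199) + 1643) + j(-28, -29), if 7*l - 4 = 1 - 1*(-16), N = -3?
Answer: 2404/5 ≈ 480.80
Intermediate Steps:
l = 3 (l = 4/7 + (1 - 1*(-16))/7 = 4/7 + (1 + 16)/7 = 4/7 + (1/7)*17 = 4/7 + 17/7 = 3)
I(n) = -6*n (I(n) = -3*(n + n) = -6*n)
j(G, Y) = 3 - Y
F(Z) = -24/Z (F(Z) = (-6*4)/Z = -24/Z)
((F(-5) - 1199) + 1643) + j(-28, -29) = ((-24/(-5) - 1199) + 1643) + (3 - 1*(-29)) = ((-24*(-1/5) - 1199) + 1643) + (3 + 29) = ((24/5 - 1199) + 1643) + 32 = (-5971/5 + 1643) + 32 = 2244/5 + 32 = 2404/5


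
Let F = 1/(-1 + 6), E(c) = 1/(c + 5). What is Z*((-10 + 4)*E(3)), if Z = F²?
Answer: -3/100 ≈ -0.030000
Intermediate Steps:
E(c) = 1/(5 + c)
F = ⅕ (F = 1/5 = ⅕ ≈ 0.20000)
Z = 1/25 (Z = (⅕)² = 1/25 ≈ 0.040000)
Z*((-10 + 4)*E(3)) = ((-10 + 4)/(5 + 3))/25 = (-6/8)/25 = (-6*⅛)/25 = (1/25)*(-¾) = -3/100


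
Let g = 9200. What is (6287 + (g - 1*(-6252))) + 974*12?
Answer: 33427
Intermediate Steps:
(6287 + (g - 1*(-6252))) + 974*12 = (6287 + (9200 - 1*(-6252))) + 974*12 = (6287 + (9200 + 6252)) + 11688 = (6287 + 15452) + 11688 = 21739 + 11688 = 33427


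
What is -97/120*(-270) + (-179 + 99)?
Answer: 553/4 ≈ 138.25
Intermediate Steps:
-97/120*(-270) + (-179 + 99) = -97*1/120*(-270) - 80 = -97/120*(-270) - 80 = 873/4 - 80 = 553/4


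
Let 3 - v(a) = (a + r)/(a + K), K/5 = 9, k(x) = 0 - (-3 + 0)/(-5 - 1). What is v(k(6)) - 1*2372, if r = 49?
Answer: -210938/89 ≈ -2370.1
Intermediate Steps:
k(x) = -½ (k(x) = 0 - (-3)/(-6) = 0 - (-3)*(-1)/6 = 0 - 1*½ = 0 - ½ = -½)
K = 45 (K = 5*9 = 45)
v(a) = 3 - (49 + a)/(45 + a) (v(a) = 3 - (a + 49)/(a + 45) = 3 - (49 + a)/(45 + a))
v(k(6)) - 1*2372 = 2*(43 - ½)/(45 - ½) - 1*2372 = 2*(85/2)/(89/2) - 2372 = 2*(2/89)*(85/2) - 2372 = 170/89 - 2372 = -210938/89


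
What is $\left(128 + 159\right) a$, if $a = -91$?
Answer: $-26117$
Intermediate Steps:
$\left(128 + 159\right) a = \left(128 + 159\right) \left(-91\right) = 287 \left(-91\right) = -26117$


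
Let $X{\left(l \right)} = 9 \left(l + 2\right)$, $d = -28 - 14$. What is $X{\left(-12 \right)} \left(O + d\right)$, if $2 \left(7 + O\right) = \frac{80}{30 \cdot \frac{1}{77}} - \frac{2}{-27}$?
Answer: $- \frac{14500}{3} \approx -4833.3$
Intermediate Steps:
$d = -42$ ($d = -28 - 14 = -42$)
$X{\left(l \right)} = 18 + 9 l$ ($X{\left(l \right)} = 9 \left(2 + l\right) = 18 + 9 l$)
$O = \frac{2584}{27}$ ($O = -7 + \frac{\frac{80}{30 \cdot \frac{1}{77}} - \frac{2}{-27}}{2} = -7 + \frac{\frac{80}{30 \cdot \frac{1}{77}} - - \frac{2}{27}}{2} = -7 + \frac{\frac{80}{\frac{30}{77}} + \frac{2}{27}}{2} = -7 + \frac{80 \cdot \frac{77}{30} + \frac{2}{27}}{2} = -7 + \frac{\frac{616}{3} + \frac{2}{27}}{2} = -7 + \frac{1}{2} \cdot \frac{5546}{27} = -7 + \frac{2773}{27} = \frac{2584}{27} \approx 95.704$)
$X{\left(-12 \right)} \left(O + d\right) = \left(18 + 9 \left(-12\right)\right) \left(\frac{2584}{27} - 42\right) = \left(18 - 108\right) \frac{1450}{27} = \left(-90\right) \frac{1450}{27} = - \frac{14500}{3}$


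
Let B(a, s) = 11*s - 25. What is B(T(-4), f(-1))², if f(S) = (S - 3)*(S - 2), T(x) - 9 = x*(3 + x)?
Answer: 11449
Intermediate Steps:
T(x) = 9 + x*(3 + x)
f(S) = (-3 + S)*(-2 + S)
B(a, s) = -25 + 11*s
B(T(-4), f(-1))² = (-25 + 11*(6 + (-1)² - 5*(-1)))² = (-25 + 11*(6 + 1 + 5))² = (-25 + 11*12)² = (-25 + 132)² = 107² = 11449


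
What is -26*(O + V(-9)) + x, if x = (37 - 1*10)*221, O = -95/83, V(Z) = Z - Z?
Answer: 497731/83 ≈ 5996.8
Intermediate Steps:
V(Z) = 0
O = -95/83 (O = -95*1/83 = -95/83 ≈ -1.1446)
x = 5967 (x = (37 - 10)*221 = 27*221 = 5967)
-26*(O + V(-9)) + x = -26*(-95/83 + 0) + 5967 = -26*(-95/83) + 5967 = 2470/83 + 5967 = 497731/83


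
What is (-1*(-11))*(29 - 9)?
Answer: 220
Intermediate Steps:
(-1*(-11))*(29 - 9) = 11*20 = 220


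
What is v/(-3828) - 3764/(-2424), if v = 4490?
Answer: 12239/32219 ≈ 0.37987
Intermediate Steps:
v/(-3828) - 3764/(-2424) = 4490/(-3828) - 3764/(-2424) = 4490*(-1/3828) - 3764*(-1/2424) = -2245/1914 + 941/606 = 12239/32219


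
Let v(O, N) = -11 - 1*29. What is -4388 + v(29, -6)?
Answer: -4428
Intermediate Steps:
v(O, N) = -40 (v(O, N) = -11 - 29 = -40)
-4388 + v(29, -6) = -4388 - 40 = -4428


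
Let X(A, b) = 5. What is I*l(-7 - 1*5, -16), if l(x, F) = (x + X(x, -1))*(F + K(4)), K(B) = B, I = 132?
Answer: 11088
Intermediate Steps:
l(x, F) = (4 + F)*(5 + x) (l(x, F) = (x + 5)*(F + 4) = (5 + x)*(4 + F) = (4 + F)*(5 + x))
I*l(-7 - 1*5, -16) = 132*(20 + 4*(-7 - 1*5) + 5*(-16) - 16*(-7 - 1*5)) = 132*(20 + 4*(-7 - 5) - 80 - 16*(-7 - 5)) = 132*(20 + 4*(-12) - 80 - 16*(-12)) = 132*(20 - 48 - 80 + 192) = 132*84 = 11088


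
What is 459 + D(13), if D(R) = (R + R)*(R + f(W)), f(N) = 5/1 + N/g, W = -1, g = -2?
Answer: 940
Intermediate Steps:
f(N) = 5 - N/2 (f(N) = 5/1 + N/(-2) = 5*1 + N*(-1/2) = 5 - N/2)
D(R) = 2*R*(11/2 + R) (D(R) = (R + R)*(R + (5 - 1/2*(-1))) = (2*R)*(R + (5 + 1/2)) = (2*R)*(R + 11/2) = (2*R)*(11/2 + R) = 2*R*(11/2 + R))
459 + D(13) = 459 + 13*(11 + 2*13) = 459 + 13*(11 + 26) = 459 + 13*37 = 459 + 481 = 940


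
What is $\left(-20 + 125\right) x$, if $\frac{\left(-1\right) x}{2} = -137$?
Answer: $28770$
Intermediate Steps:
$x = 274$ ($x = \left(-2\right) \left(-137\right) = 274$)
$\left(-20 + 125\right) x = \left(-20 + 125\right) 274 = 105 \cdot 274 = 28770$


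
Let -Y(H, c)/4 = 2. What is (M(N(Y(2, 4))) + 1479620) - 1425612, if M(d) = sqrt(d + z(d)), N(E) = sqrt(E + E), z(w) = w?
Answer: 54010 + 2*I ≈ 54010.0 + 2.0*I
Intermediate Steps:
Y(H, c) = -8 (Y(H, c) = -4*2 = -8)
N(E) = sqrt(2)*sqrt(E) (N(E) = sqrt(2*E) = sqrt(2)*sqrt(E))
M(d) = sqrt(2)*sqrt(d) (M(d) = sqrt(d + d) = sqrt(2*d) = sqrt(2)*sqrt(d))
(M(N(Y(2, 4))) + 1479620) - 1425612 = (sqrt(2)*sqrt(sqrt(2)*sqrt(-8)) + 1479620) - 1425612 = (sqrt(2)*sqrt(sqrt(2)*(2*I*sqrt(2))) + 1479620) - 1425612 = (sqrt(2)*sqrt(4*I) + 1479620) - 1425612 = (sqrt(2)*(2*sqrt(I)) + 1479620) - 1425612 = (2*sqrt(2)*sqrt(I) + 1479620) - 1425612 = (1479620 + 2*sqrt(2)*sqrt(I)) - 1425612 = 54008 + 2*sqrt(2)*sqrt(I)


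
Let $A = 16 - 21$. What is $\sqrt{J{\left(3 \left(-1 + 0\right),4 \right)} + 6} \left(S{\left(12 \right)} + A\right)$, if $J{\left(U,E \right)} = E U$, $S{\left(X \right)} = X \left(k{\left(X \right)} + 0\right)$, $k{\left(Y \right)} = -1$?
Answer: $- 17 i \sqrt{6} \approx - 41.641 i$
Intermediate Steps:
$S{\left(X \right)} = - X$ ($S{\left(X \right)} = X \left(-1 + 0\right) = X \left(-1\right) = - X$)
$A = -5$ ($A = 16 - 21 = -5$)
$\sqrt{J{\left(3 \left(-1 + 0\right),4 \right)} + 6} \left(S{\left(12 \right)} + A\right) = \sqrt{4 \cdot 3 \left(-1 + 0\right) + 6} \left(\left(-1\right) 12 - 5\right) = \sqrt{4 \cdot 3 \left(-1\right) + 6} \left(-12 - 5\right) = \sqrt{4 \left(-3\right) + 6} \left(-17\right) = \sqrt{-12 + 6} \left(-17\right) = \sqrt{-6} \left(-17\right) = i \sqrt{6} \left(-17\right) = - 17 i \sqrt{6}$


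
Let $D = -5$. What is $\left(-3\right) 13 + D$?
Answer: $-44$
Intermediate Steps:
$\left(-3\right) 13 + D = \left(-3\right) 13 - 5 = -39 - 5 = -44$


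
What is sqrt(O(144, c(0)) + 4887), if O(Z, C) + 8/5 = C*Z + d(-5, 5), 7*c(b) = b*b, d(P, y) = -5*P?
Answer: 6*sqrt(3410)/5 ≈ 70.074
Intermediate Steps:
c(b) = b**2/7 (c(b) = (b*b)/7 = b**2/7)
O(Z, C) = 117/5 + C*Z (O(Z, C) = -8/5 + (C*Z - 5*(-5)) = -8/5 + (C*Z + 25) = -8/5 + (25 + C*Z) = 117/5 + C*Z)
sqrt(O(144, c(0)) + 4887) = sqrt((117/5 + ((1/7)*0**2)*144) + 4887) = sqrt((117/5 + ((1/7)*0)*144) + 4887) = sqrt((117/5 + 0*144) + 4887) = sqrt((117/5 + 0) + 4887) = sqrt(117/5 + 4887) = sqrt(24552/5) = 6*sqrt(3410)/5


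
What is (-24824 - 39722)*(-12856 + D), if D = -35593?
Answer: 3127189154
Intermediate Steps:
(-24824 - 39722)*(-12856 + D) = (-24824 - 39722)*(-12856 - 35593) = -64546*(-48449) = 3127189154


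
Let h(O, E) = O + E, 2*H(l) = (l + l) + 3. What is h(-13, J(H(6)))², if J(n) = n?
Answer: 121/4 ≈ 30.250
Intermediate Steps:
H(l) = 3/2 + l (H(l) = ((l + l) + 3)/2 = (2*l + 3)/2 = (3 + 2*l)/2 = 3/2 + l)
h(O, E) = E + O
h(-13, J(H(6)))² = ((3/2 + 6) - 13)² = (15/2 - 13)² = (-11/2)² = 121/4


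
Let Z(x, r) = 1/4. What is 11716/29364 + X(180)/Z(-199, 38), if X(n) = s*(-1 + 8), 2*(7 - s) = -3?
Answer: 1750087/7341 ≈ 238.40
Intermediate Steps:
Z(x, r) = 1/4
s = 17/2 (s = 7 - 1/2*(-3) = 7 + 3/2 = 17/2 ≈ 8.5000)
X(n) = 119/2 (X(n) = 17*(-1 + 8)/2 = (17/2)*7 = 119/2)
11716/29364 + X(180)/Z(-199, 38) = 11716/29364 + 119/(2*(1/4)) = 11716*(1/29364) + (119/2)*4 = 2929/7341 + 238 = 1750087/7341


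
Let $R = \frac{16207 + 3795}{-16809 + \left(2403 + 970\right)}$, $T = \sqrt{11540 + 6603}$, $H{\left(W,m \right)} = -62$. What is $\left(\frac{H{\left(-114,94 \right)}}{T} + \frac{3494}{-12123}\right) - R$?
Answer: $\frac{97769431}{81442314} - \frac{62 \sqrt{18143}}{18143} \approx 0.74018$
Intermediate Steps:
$T = \sqrt{18143} \approx 134.7$
$R = - \frac{10001}{6718}$ ($R = \frac{20002}{-16809 + 3373} = \frac{20002}{-13436} = 20002 \left(- \frac{1}{13436}\right) = - \frac{10001}{6718} \approx -1.4887$)
$\left(\frac{H{\left(-114,94 \right)}}{T} + \frac{3494}{-12123}\right) - R = \left(- \frac{62}{\sqrt{18143}} + \frac{3494}{-12123}\right) - - \frac{10001}{6718} = \left(- 62 \frac{\sqrt{18143}}{18143} + 3494 \left(- \frac{1}{12123}\right)\right) + \frac{10001}{6718} = \left(- \frac{62 \sqrt{18143}}{18143} - \frac{3494}{12123}\right) + \frac{10001}{6718} = \left(- \frac{3494}{12123} - \frac{62 \sqrt{18143}}{18143}\right) + \frac{10001}{6718} = \frac{97769431}{81442314} - \frac{62 \sqrt{18143}}{18143}$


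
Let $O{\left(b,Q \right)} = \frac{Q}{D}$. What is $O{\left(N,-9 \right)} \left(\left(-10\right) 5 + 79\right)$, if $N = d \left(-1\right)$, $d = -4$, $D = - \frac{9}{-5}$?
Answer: $-145$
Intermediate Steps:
$D = \frac{9}{5}$ ($D = \left(-9\right) \left(- \frac{1}{5}\right) = \frac{9}{5} \approx 1.8$)
$N = 4$ ($N = \left(-4\right) \left(-1\right) = 4$)
$O{\left(b,Q \right)} = \frac{5 Q}{9}$ ($O{\left(b,Q \right)} = \frac{Q}{\frac{9}{5}} = Q \frac{5}{9} = \frac{5 Q}{9}$)
$O{\left(N,-9 \right)} \left(\left(-10\right) 5 + 79\right) = \frac{5}{9} \left(-9\right) \left(\left(-10\right) 5 + 79\right) = - 5 \left(-50 + 79\right) = \left(-5\right) 29 = -145$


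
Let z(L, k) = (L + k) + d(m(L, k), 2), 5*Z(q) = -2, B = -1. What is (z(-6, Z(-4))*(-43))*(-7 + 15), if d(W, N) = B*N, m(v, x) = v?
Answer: 14448/5 ≈ 2889.6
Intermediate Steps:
d(W, N) = -N
Z(q) = -⅖ (Z(q) = (⅕)*(-2) = -⅖)
z(L, k) = -2 + L + k (z(L, k) = (L + k) - 1*2 = (L + k) - 2 = -2 + L + k)
(z(-6, Z(-4))*(-43))*(-7 + 15) = ((-2 - 6 - ⅖)*(-43))*(-7 + 15) = -42/5*(-43)*8 = (1806/5)*8 = 14448/5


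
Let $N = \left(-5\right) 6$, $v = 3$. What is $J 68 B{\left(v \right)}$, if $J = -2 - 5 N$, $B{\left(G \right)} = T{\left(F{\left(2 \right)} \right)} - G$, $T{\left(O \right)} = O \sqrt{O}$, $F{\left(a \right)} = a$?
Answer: $-30192 + 20128 \sqrt{2} \approx -1726.7$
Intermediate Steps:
$N = -30$
$T{\left(O \right)} = O^{\frac{3}{2}}$
$B{\left(G \right)} = - G + 2 \sqrt{2}$ ($B{\left(G \right)} = 2^{\frac{3}{2}} - G = 2 \sqrt{2} - G = - G + 2 \sqrt{2}$)
$J = 148$ ($J = -2 - -150 = -2 + 150 = 148$)
$J 68 B{\left(v \right)} = 148 \cdot 68 \left(\left(-1\right) 3 + 2 \sqrt{2}\right) = 10064 \left(-3 + 2 \sqrt{2}\right) = -30192 + 20128 \sqrt{2}$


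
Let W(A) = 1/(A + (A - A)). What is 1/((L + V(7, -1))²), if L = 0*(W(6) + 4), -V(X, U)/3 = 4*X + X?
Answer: 1/11025 ≈ 9.0703e-5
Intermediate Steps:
V(X, U) = -15*X (V(X, U) = -3*(4*X + X) = -15*X)
W(A) = 1/A (W(A) = 1/(A + 0) = 1/A)
L = 0 (L = 0*(1/6 + 4) = 0*(⅙ + 4) = 0*(25/6) = 0)
1/((L + V(7, -1))²) = 1/((0 - 15*7)²) = 1/((0 - 105)²) = 1/((-105)²) = 1/11025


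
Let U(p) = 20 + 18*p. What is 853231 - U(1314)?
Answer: 829559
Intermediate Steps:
853231 - U(1314) = 853231 - (20 + 18*1314) = 853231 - (20 + 23652) = 853231 - 1*23672 = 853231 - 23672 = 829559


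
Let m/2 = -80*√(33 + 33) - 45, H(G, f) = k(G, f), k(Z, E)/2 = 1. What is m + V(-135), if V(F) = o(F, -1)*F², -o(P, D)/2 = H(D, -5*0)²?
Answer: -145890 - 160*√66 ≈ -1.4719e+5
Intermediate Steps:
k(Z, E) = 2 (k(Z, E) = 2*1 = 2)
H(G, f) = 2
o(P, D) = -8 (o(P, D) = -2*2² = -2*4 = -8)
m = -90 - 160*√66 (m = 2*(-80*√(33 + 33) - 45) = 2*(-80*√66 - 45) = 2*(-45 - 80*√66) = -90 - 160*√66 ≈ -1389.8)
V(F) = -8*F²
m + V(-135) = (-90 - 160*√66) - 8*(-135)² = (-90 - 160*√66) - 8*18225 = (-90 - 160*√66) - 145800 = -145890 - 160*√66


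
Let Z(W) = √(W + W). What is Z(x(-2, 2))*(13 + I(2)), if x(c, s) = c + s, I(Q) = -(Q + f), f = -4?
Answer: 0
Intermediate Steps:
I(Q) = 4 - Q (I(Q) = -(Q - 4) = -(-4 + Q) = 4 - Q)
Z(W) = √2*√W (Z(W) = √(2*W) = √2*√W)
Z(x(-2, 2))*(13 + I(2)) = (√2*√(-2 + 2))*(13 + (4 - 1*2)) = (√2*√0)*(13 + (4 - 2)) = (√2*0)*(13 + 2) = 0*15 = 0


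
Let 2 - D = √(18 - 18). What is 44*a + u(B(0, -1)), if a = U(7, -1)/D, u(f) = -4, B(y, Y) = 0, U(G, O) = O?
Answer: -26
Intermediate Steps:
D = 2 (D = 2 - √(18 - 18) = 2 - √0 = 2 - 1*0 = 2 + 0 = 2)
a = -½ (a = -1/2 = -1*½ = -½ ≈ -0.50000)
44*a + u(B(0, -1)) = 44*(-½) - 4 = -22 - 4 = -26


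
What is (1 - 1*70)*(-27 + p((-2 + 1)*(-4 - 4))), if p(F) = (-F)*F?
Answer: 6279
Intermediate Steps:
p(F) = -F²
(1 - 1*70)*(-27 + p((-2 + 1)*(-4 - 4))) = (1 - 1*70)*(-27 - ((-2 + 1)*(-4 - 4))²) = (1 - 70)*(-27 - (-1*(-8))²) = -69*(-27 - 1*8²) = -69*(-27 - 1*64) = -69*(-27 - 64) = -69*(-91) = 6279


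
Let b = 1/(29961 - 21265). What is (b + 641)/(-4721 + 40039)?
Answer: 5574137/307125328 ≈ 0.018149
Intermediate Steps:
b = 1/8696 ≈ 0.00011500
(b + 641)/(-4721 + 40039) = (1/8696 + 641)/(-4721 + 40039) = (5574137/8696)/35318 = (5574137/8696)*(1/35318) = 5574137/307125328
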